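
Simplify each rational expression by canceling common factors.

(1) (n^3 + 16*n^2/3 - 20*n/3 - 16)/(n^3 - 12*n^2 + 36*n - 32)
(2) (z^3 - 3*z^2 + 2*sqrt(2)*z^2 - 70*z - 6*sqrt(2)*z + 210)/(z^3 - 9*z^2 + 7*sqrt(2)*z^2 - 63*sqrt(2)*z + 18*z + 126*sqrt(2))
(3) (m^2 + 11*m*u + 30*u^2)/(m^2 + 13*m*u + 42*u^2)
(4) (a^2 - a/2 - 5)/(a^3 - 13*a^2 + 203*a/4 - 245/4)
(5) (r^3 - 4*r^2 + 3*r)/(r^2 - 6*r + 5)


(1) = (3*n^2 + 22*n + 24)/(3*n^2 - 30*n + 48)
(2) = (z - 5*sqrt(2))/(z - 6)
(3) = (m + 5*u)/(m + 7*u)
(4) = (2*a + 4)/(2*a^2 - 21*a + 49)
(5) = (r^2 - 3*r)/(r - 5)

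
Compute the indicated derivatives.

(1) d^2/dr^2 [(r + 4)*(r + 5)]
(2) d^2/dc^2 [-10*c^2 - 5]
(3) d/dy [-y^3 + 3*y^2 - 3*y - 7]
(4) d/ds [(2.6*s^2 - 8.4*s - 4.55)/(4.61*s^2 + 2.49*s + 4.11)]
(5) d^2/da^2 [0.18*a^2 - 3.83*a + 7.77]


(1) = 2
(2) = -20
(3) = -3*y^2 + 6*y - 3
(4) = (45.198*s^2 + 63.323*s - 23.1945)/(21.2521*s^4 + 22.9578*s^3 + 44.0943*s^2 + 20.4678*s + 16.8921)
(5) = 0.360000000000000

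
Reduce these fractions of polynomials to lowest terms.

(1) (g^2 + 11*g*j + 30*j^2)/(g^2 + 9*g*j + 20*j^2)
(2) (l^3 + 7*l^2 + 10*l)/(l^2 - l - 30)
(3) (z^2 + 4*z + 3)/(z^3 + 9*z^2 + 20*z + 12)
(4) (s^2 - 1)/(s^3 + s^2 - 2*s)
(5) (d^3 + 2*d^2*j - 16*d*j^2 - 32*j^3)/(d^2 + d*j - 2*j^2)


(1) = (g + 6*j)/(g + 4*j)
(2) = (l^2 + 2*l)/(l - 6)
(3) = (z + 3)/(z^2 + 8*z + 12)
(4) = (s + 1)/(s^2 + 2*s)
(5) = (d^2 - 16*j^2)/(d - j)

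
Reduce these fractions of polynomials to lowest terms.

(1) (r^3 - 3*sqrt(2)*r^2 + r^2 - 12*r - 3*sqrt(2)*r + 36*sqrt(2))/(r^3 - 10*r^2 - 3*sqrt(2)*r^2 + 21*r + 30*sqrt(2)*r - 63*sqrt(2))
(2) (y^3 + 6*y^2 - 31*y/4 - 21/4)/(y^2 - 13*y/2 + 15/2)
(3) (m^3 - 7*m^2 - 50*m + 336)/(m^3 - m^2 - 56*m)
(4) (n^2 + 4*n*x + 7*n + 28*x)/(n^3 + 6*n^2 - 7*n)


(1) = (r + 4)/(r - 7)
(2) = (2*y^2 + 15*y + 7)/(2*y - 10)
(3) = (m - 6)/m
(4) = (n + 4*x)/(n^2 - n)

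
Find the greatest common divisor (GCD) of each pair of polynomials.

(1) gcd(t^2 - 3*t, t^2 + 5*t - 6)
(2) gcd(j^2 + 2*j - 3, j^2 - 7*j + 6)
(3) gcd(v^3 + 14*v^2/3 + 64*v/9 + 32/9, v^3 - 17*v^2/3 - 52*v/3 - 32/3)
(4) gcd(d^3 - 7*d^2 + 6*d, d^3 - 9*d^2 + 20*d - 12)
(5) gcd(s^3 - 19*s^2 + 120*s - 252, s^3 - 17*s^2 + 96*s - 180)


(1) = 1
(2) = gcd((j - 1)*(j + 3), (j - 6)*(j - 1)) = j - 1
(3) = v + 4/3
(4) = d^2 - 7*d + 6
(5) = gcd((s - 7)*(s - 6)^2, (s - 6)^2*(s - 5)) = s^2 - 12*s + 36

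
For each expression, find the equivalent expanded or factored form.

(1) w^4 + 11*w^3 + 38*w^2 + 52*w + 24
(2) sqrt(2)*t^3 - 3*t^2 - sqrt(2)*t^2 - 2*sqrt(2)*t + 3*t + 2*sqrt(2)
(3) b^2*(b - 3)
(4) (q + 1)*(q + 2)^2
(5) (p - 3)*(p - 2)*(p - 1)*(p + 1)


(1) = (w + 1)*(w + 2)^2*(w + 6)
(2) = (t - 1)*(t - 2*sqrt(2))*(sqrt(2)*t + 1)
(3) = b^3 - 3*b^2
(4) = q^3 + 5*q^2 + 8*q + 4
(5) = p^4 - 5*p^3 + 5*p^2 + 5*p - 6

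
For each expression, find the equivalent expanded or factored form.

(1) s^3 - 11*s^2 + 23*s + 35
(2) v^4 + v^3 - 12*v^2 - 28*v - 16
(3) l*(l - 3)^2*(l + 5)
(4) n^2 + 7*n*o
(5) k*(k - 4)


(1) = (s - 7)*(s - 5)*(s + 1)
(2) = (v - 4)*(v + 1)*(v + 2)^2
(3) = l^4 - l^3 - 21*l^2 + 45*l
(4) = n*(n + 7*o)
(5) = k^2 - 4*k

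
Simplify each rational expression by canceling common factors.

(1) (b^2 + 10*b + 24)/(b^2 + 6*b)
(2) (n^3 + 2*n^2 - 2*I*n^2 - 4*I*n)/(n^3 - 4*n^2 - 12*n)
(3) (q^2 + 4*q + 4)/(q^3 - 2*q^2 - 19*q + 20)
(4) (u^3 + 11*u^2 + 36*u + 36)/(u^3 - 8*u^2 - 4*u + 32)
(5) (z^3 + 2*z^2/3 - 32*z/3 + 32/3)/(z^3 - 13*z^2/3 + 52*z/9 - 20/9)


(1) = (b + 4)/b
(2) = (n - 2*I)/(n - 6)
(3) = (q^2 + 4*q + 4)/(q^3 - 2*q^2 - 19*q + 20)
(4) = (u^2 + 9*u + 18)/(u^2 - 10*u + 16)
(5) = (9*z^2 + 24*z - 48)/(9*z^2 - 21*z + 10)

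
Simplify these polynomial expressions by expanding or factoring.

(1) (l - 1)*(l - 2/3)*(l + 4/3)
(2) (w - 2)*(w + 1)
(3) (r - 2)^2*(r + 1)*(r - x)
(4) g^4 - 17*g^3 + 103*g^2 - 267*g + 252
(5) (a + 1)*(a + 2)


(1) = l^3 - l^2/3 - 14*l/9 + 8/9
(2) = w^2 - w - 2
(3) = r^4 - r^3*x - 3*r^3 + 3*r^2*x + 4*r - 4*x
(4) = (g - 7)*(g - 4)*(g - 3)^2
(5) = a^2 + 3*a + 2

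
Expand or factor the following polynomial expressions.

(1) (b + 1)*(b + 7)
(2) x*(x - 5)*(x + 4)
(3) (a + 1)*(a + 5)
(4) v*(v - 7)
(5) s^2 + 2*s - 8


(1) = b^2 + 8*b + 7
(2) = x^3 - x^2 - 20*x
(3) = a^2 + 6*a + 5
(4) = v^2 - 7*v
(5) = (s - 2)*(s + 4)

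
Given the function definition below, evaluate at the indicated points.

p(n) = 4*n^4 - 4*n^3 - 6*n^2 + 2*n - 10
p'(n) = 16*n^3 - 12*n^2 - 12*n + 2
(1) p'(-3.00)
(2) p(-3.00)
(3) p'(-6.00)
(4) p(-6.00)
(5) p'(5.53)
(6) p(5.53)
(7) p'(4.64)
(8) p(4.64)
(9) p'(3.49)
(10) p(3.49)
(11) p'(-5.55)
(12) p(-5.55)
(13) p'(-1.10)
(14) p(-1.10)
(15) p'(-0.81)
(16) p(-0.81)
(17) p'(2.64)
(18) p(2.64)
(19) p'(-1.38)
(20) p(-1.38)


(1) = -502.00
(2) = 362.00
(3) = -3814.00
(4) = 5810.00
(5) = 2274.47
(6) = 2881.89
(7) = 1286.32
(8) = 1324.61
(9) = 494.10
(10) = 347.28
(11) = -3036.29
(12) = 4273.08
(13) = -20.62
(14) = -8.28
(15) = -4.66
(16) = -11.71
(17) = 181.08
(18) = 74.16
(19) = -46.34
(20) = 0.83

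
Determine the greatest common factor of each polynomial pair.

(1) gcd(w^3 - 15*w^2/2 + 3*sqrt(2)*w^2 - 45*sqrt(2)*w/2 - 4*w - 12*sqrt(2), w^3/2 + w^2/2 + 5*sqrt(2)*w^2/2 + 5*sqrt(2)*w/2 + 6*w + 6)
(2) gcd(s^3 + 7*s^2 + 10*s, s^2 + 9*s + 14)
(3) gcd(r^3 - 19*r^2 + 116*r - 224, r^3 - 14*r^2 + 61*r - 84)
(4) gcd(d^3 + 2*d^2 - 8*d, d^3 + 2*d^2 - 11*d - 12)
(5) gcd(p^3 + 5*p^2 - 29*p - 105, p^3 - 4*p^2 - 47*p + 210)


(1) = w + 3*sqrt(2)
(2) = s + 2
(3) = gcd((r - 8)*(r - 7)*(r - 4), (r - 7)*(r - 4)*(r - 3)) = r^2 - 11*r + 28
(4) = d + 4
(5) = gcd((p - 5)*(p + 3)*(p + 7), (p - 6)*(p - 5)*(p + 7)) = p^2 + 2*p - 35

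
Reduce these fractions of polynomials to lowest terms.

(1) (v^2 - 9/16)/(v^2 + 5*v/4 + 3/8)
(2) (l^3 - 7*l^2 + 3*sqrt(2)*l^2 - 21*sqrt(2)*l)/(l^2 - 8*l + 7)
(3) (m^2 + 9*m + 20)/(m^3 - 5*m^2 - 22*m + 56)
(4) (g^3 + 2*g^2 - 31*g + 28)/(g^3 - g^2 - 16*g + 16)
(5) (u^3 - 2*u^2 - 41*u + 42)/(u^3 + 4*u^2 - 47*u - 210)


(1) = (4*v - 3)/(4*v + 2)
(2) = (l^2 + 3*sqrt(2)*l)/(l - 1)
(3) = (m + 5)/(m^2 - 9*m + 14)
(4) = (g + 7)/(g + 4)
(5) = (u - 1)/(u + 5)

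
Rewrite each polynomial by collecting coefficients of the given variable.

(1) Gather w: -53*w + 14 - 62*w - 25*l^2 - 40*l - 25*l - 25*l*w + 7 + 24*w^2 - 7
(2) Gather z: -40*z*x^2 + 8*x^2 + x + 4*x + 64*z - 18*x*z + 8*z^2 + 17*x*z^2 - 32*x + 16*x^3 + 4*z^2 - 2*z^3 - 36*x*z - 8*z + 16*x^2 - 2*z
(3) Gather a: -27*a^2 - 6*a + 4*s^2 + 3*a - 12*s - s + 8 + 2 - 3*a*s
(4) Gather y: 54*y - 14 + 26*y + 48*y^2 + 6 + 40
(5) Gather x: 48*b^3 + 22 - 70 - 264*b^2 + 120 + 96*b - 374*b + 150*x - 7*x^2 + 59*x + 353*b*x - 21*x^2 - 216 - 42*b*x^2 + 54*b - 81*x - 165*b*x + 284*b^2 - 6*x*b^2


(1) = -25*l^2 - 65*l + 24*w^2 + w*(-25*l - 115) + 14
(2) = 16*x^3 + 24*x^2 - 27*x - 2*z^3 + z^2*(17*x + 12) + z*(-40*x^2 - 54*x + 54)
(3) = -27*a^2 + a*(-3*s - 3) + 4*s^2 - 13*s + 10
(4) = 48*y^2 + 80*y + 32
(5) = 48*b^3 + 20*b^2 - 224*b + x^2*(-42*b - 28) + x*(-6*b^2 + 188*b + 128) - 144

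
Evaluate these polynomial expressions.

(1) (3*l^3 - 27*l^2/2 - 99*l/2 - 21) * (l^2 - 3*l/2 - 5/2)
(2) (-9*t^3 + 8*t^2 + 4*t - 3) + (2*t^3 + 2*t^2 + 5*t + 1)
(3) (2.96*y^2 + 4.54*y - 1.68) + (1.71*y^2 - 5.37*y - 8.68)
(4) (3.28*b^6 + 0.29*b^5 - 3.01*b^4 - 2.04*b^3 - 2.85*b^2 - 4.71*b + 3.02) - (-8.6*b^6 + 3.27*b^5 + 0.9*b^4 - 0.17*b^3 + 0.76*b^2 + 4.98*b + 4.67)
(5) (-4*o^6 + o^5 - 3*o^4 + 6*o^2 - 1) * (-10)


(1) = 3*l^5 - 18*l^4 - 147*l^3/4 + 87*l^2 + 621*l/4 + 105/2
(2) = -7*t^3 + 10*t^2 + 9*t - 2
(3) = 4.67*y^2 - 0.83*y - 10.36
(4) = 11.88*b^6 - 2.98*b^5 - 3.91*b^4 - 1.87*b^3 - 3.61*b^2 - 9.69*b - 1.65
(5) = 40*o^6 - 10*o^5 + 30*o^4 - 60*o^2 + 10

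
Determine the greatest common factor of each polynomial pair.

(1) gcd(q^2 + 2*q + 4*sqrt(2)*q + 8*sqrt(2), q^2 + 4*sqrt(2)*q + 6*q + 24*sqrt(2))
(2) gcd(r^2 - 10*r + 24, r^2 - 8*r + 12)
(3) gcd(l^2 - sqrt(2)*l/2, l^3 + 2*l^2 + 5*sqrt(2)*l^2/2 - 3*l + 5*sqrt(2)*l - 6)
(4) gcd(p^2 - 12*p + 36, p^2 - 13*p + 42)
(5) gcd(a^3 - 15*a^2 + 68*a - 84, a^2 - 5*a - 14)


(1) = q + 4*sqrt(2)
(2) = gcd((r - 6)*(r - 4), (r - 6)*(r - 2)) = r - 6
(3) = l - sqrt(2)/2
(4) = gcd((p - 6)^2, (p - 7)*(p - 6)) = p - 6
(5) = a - 7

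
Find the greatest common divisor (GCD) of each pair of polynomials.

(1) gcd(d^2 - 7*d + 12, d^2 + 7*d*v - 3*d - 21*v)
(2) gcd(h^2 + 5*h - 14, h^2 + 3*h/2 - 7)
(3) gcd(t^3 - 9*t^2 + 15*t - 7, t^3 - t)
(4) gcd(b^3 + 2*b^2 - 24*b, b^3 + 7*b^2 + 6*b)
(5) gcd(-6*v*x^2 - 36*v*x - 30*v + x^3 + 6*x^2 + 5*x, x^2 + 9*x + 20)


(1) = gcd((d - 4)*(d - 3), (d - 3)*(d + 7*v)) = d - 3
(2) = h - 2
(3) = t - 1
(4) = gcd(b*(b - 4)*(b + 6), b*(b + 1)*(b + 6)) = b^2 + 6*b
(5) = x + 5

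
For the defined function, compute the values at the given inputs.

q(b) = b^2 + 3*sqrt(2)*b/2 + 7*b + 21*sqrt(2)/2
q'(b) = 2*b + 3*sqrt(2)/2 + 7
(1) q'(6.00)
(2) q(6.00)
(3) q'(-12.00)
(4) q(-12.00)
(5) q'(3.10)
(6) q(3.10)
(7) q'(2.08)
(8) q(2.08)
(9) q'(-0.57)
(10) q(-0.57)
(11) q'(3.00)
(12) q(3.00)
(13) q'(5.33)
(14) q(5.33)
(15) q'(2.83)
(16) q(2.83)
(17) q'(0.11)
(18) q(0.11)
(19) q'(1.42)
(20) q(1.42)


(1) = 21.12
(2) = 105.58
(3) = -14.88
(4) = 49.39
(5) = 15.32
(6) = 52.74
(7) = 13.28
(8) = 38.15
(9) = 7.98
(10) = 9.97
(11) = 15.12
(12) = 51.21
(13) = 19.78
(14) = 91.87
(15) = 14.78
(16) = 48.67
(17) = 9.34
(18) = 15.86
(19) = 11.96
(20) = 29.82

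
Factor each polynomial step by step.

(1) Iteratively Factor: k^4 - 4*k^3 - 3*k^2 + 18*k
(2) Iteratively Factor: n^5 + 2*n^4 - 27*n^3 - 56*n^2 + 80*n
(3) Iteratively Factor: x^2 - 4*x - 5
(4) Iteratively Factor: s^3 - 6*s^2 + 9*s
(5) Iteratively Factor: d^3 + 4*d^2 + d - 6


(1) = (k - 3)*(k^3 - k^2 - 6*k) = (k - 3)^2*(k^2 + 2*k) = (k - 3)^2*(k + 2)*(k)
(2) = (n)*(n^4 + 2*n^3 - 27*n^2 - 56*n + 80) = n*(n - 1)*(n^3 + 3*n^2 - 24*n - 80) = n*(n - 5)*(n - 1)*(n^2 + 8*n + 16) = n*(n - 5)*(n - 1)*(n + 4)*(n + 4)
(3) = (x - 5)*(x + 1)
(4) = (s)*(s^2 - 6*s + 9) = s*(s - 3)*(s - 3)
(5) = (d + 3)*(d^2 + d - 2) = (d + 2)*(d + 3)*(d - 1)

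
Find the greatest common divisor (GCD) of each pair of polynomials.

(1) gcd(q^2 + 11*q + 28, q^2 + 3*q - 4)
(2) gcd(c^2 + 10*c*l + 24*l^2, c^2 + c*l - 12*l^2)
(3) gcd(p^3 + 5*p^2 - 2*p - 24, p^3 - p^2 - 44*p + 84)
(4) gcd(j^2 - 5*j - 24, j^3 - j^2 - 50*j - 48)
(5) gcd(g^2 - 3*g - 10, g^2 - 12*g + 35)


(1) = q + 4
(2) = c + 4*l
(3) = gcd((p - 2)*(p + 3)*(p + 4), (p - 6)*(p - 2)*(p + 7)) = p - 2
(4) = j - 8
(5) = g - 5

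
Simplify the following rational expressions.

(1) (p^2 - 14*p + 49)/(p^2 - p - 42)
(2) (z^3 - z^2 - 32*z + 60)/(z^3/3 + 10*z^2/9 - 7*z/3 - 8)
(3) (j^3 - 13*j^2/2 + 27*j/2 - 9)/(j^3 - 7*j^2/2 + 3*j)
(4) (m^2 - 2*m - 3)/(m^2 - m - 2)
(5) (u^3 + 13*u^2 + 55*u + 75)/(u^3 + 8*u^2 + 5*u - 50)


(1) = (p - 7)/(p + 6)
(2) = (9*z^3 - 9*z^2 - 288*z + 540)/(3*z^3 + 10*z^2 - 21*z - 72)
(3) = (j - 3)/j
(4) = (m - 3)/(m - 2)
(5) = (u + 3)/(u - 2)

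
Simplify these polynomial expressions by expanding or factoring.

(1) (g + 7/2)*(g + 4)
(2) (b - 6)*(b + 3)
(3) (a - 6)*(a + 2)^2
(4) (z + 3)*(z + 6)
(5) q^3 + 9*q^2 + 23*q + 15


(1) = g^2 + 15*g/2 + 14
(2) = b^2 - 3*b - 18
(3) = a^3 - 2*a^2 - 20*a - 24
(4) = z^2 + 9*z + 18
(5) = (q + 1)*(q + 3)*(q + 5)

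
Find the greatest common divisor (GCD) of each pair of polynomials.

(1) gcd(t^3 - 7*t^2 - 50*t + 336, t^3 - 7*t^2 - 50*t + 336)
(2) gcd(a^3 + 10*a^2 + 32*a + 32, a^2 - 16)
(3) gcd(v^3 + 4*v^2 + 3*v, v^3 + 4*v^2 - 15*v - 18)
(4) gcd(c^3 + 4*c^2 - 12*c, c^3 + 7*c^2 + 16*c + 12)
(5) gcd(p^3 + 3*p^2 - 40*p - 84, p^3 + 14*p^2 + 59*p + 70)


(1) = t^3 - 7*t^2 - 50*t + 336
(2) = a + 4
(3) = v + 1
(4) = gcd(c*(c - 2)*(c + 6), (c + 2)^2*(c + 3)) = 1
(5) = p^2 + 9*p + 14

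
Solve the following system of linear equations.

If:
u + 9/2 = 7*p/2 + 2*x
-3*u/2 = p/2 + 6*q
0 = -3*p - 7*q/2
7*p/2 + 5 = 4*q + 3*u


Then:
p = 70/33
q = -20/11
u = 650/99
x = 721/396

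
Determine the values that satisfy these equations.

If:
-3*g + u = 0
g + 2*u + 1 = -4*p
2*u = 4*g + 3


Then:
g = 3/2
p = -23/8
u = 9/2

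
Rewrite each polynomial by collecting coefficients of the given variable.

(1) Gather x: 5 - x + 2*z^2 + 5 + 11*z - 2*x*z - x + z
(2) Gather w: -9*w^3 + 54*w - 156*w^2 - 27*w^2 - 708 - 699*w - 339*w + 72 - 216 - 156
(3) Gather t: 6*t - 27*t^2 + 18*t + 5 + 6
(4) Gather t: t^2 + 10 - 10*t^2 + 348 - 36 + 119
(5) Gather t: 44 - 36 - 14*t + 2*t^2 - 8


(1) = x*(-2*z - 2) + 2*z^2 + 12*z + 10
(2) = -9*w^3 - 183*w^2 - 984*w - 1008
(3) = -27*t^2 + 24*t + 11
(4) = 441 - 9*t^2
(5) = 2*t^2 - 14*t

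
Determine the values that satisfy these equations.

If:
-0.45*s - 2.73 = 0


Then:
s = -6.07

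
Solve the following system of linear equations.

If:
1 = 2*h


Then:
h = 1/2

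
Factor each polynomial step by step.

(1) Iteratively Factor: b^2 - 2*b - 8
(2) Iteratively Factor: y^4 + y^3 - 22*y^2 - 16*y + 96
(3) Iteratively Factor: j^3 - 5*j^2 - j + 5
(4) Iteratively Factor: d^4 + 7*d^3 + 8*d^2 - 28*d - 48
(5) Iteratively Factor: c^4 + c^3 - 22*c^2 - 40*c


(1) = (b + 2)*(b - 4)
(2) = (y - 2)*(y^3 + 3*y^2 - 16*y - 48) = (y - 2)*(y + 4)*(y^2 - y - 12) = (y - 4)*(y - 2)*(y + 4)*(y + 3)
(3) = (j - 1)*(j^2 - 4*j - 5) = (j - 5)*(j - 1)*(j + 1)
(4) = (d + 4)*(d^3 + 3*d^2 - 4*d - 12) = (d + 3)*(d + 4)*(d^2 - 4) = (d + 2)*(d + 3)*(d + 4)*(d - 2)
(5) = (c - 5)*(c^3 + 6*c^2 + 8*c) = (c - 5)*(c + 2)*(c^2 + 4*c) = c*(c - 5)*(c + 2)*(c + 4)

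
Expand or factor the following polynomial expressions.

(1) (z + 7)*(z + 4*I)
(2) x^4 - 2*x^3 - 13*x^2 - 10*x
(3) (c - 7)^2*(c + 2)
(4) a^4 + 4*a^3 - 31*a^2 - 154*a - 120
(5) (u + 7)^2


(1) = z^2 + 7*z + 4*I*z + 28*I
(2) = x*(x - 5)*(x + 1)*(x + 2)
(3) = c^3 - 12*c^2 + 21*c + 98
(4) = (a - 6)*(a + 1)*(a + 4)*(a + 5)
(5) = u^2 + 14*u + 49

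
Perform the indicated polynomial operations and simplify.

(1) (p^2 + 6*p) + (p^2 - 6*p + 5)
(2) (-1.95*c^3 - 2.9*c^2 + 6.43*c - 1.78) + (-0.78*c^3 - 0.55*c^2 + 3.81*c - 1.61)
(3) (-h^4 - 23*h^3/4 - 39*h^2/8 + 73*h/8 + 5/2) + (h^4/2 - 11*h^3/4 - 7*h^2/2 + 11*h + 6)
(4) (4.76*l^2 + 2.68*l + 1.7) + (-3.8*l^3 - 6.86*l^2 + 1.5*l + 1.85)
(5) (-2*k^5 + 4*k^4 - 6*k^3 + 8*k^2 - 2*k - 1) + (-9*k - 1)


(1) = 2*p^2 + 5
(2) = -2.73*c^3 - 3.45*c^2 + 10.24*c - 3.39
(3) = -h^4/2 - 17*h^3/2 - 67*h^2/8 + 161*h/8 + 17/2
(4) = -3.8*l^3 - 2.1*l^2 + 4.18*l + 3.55
(5) = -2*k^5 + 4*k^4 - 6*k^3 + 8*k^2 - 11*k - 2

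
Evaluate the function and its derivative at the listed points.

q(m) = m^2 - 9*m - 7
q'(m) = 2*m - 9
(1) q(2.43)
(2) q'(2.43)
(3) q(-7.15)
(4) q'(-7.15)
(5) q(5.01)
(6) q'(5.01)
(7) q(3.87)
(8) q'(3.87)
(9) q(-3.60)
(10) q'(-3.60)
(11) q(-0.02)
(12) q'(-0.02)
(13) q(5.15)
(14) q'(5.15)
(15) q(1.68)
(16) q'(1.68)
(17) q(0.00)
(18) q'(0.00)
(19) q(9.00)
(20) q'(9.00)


(1) = -22.97
(2) = -4.14
(3) = 108.47
(4) = -23.30
(5) = -26.99
(6) = 1.02
(7) = -26.85
(8) = -1.26
(9) = 38.36
(10) = -16.20
(11) = -6.82
(12) = -9.04
(13) = -26.83
(14) = 1.30
(15) = -19.30
(16) = -5.64
(17) = -7.00
(18) = -9.00
(19) = -7.00
(20) = 9.00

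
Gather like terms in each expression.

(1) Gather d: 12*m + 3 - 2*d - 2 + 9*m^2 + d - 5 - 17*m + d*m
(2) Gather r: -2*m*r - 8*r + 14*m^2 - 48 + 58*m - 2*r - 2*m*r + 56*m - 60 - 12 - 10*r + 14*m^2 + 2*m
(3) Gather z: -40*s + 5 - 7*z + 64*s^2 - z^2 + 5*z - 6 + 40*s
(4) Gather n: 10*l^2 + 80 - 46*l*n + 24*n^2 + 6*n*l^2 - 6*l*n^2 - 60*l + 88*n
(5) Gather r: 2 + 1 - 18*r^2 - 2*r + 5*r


(1) = d*(m - 1) + 9*m^2 - 5*m - 4
(2) = 28*m^2 + 116*m + r*(-4*m - 20) - 120
(3) = 64*s^2 - z^2 - 2*z - 1
(4) = 10*l^2 - 60*l + n^2*(24 - 6*l) + n*(6*l^2 - 46*l + 88) + 80
(5) = -18*r^2 + 3*r + 3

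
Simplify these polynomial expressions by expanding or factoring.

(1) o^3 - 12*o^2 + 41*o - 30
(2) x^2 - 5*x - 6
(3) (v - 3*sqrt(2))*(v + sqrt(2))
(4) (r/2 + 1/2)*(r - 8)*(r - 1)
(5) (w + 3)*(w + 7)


(1) = (o - 6)*(o - 5)*(o - 1)
(2) = (x - 6)*(x + 1)
(3) = v^2 - 2*sqrt(2)*v - 6
(4) = r^3/2 - 4*r^2 - r/2 + 4
(5) = w^2 + 10*w + 21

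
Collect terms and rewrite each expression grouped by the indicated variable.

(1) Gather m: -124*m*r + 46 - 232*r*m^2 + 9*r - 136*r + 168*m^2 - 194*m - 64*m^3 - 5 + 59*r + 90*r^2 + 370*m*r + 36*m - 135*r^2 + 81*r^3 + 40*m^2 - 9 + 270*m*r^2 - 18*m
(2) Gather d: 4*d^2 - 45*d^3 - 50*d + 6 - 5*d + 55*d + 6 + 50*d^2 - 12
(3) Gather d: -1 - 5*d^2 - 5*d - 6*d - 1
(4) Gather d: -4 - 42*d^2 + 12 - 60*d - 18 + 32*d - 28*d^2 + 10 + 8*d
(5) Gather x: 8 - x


(1) = -64*m^3 + m^2*(208 - 232*r) + m*(270*r^2 + 246*r - 176) + 81*r^3 - 45*r^2 - 68*r + 32
(2) = -45*d^3 + 54*d^2
(3) = -5*d^2 - 11*d - 2
(4) = -70*d^2 - 20*d
(5) = 8 - x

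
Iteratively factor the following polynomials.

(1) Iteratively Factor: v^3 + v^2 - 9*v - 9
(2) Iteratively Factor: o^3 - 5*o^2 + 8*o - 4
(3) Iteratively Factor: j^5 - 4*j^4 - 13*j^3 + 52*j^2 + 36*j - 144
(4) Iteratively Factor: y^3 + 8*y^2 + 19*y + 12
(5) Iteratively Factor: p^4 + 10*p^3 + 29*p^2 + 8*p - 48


(1) = (v + 1)*(v^2 - 9) = (v - 3)*(v + 1)*(v + 3)
(2) = (o - 2)*(o^2 - 3*o + 2) = (o - 2)^2*(o - 1)
(3) = (j - 4)*(j^4 - 13*j^2 + 36) = (j - 4)*(j + 3)*(j^3 - 3*j^2 - 4*j + 12) = (j - 4)*(j + 2)*(j + 3)*(j^2 - 5*j + 6) = (j - 4)*(j - 2)*(j + 2)*(j + 3)*(j - 3)
(4) = (y + 4)*(y^2 + 4*y + 3) = (y + 3)*(y + 4)*(y + 1)
(5) = (p + 3)*(p^3 + 7*p^2 + 8*p - 16) = (p + 3)*(p + 4)*(p^2 + 3*p - 4) = (p + 3)*(p + 4)^2*(p - 1)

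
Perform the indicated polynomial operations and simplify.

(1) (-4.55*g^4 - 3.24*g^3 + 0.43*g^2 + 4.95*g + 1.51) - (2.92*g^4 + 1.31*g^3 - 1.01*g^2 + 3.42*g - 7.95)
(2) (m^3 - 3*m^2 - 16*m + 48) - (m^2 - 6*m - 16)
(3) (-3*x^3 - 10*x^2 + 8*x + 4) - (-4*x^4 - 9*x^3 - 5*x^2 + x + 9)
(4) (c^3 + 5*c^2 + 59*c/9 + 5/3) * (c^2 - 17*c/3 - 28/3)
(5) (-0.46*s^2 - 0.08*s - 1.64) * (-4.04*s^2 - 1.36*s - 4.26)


(1) = -7.47*g^4 - 4.55*g^3 + 1.44*g^2 + 1.53*g + 9.46
(2) = m^3 - 4*m^2 - 10*m + 64
(3) = 4*x^4 + 6*x^3 - 5*x^2 + 7*x - 5
(4) = c^5 - 2*c^4/3 - 280*c^3/9 - 2218*c^2/27 - 1907*c/27 - 140/9
(5) = 1.8584*s^4 + 0.9488*s^3 + 8.694*s^2 + 2.5712*s + 6.9864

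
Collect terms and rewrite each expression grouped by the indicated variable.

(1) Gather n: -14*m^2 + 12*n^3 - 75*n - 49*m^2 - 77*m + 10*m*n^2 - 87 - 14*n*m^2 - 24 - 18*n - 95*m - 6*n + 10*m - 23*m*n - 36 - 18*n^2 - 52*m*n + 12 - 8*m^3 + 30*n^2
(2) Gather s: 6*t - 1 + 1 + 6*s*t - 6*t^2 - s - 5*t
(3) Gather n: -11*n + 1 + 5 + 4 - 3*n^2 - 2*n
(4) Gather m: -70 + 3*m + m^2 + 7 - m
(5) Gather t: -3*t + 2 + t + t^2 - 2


(1) = -8*m^3 - 63*m^2 - 162*m + 12*n^3 + n^2*(10*m + 12) + n*(-14*m^2 - 75*m - 99) - 135
(2) = s*(6*t - 1) - 6*t^2 + t
(3) = -3*n^2 - 13*n + 10
(4) = m^2 + 2*m - 63
(5) = t^2 - 2*t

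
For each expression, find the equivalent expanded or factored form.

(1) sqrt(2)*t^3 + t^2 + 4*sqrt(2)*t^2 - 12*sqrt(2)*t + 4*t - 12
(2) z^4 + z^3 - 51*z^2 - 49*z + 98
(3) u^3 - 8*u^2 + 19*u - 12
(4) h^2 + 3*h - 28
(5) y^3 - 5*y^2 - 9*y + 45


(1) = (t - 2)*(t + 6)*(sqrt(2)*t + 1)
(2) = (z - 7)*(z - 1)*(z + 2)*(z + 7)
(3) = (u - 4)*(u - 3)*(u - 1)
(4) = (h - 4)*(h + 7)
(5) = (y - 5)*(y - 3)*(y + 3)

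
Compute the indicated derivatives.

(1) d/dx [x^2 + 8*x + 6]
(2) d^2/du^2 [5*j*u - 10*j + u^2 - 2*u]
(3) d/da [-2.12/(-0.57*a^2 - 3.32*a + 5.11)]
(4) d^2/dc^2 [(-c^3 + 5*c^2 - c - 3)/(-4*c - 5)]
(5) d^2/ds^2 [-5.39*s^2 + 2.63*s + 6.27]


(1) = 2*x + 8
(2) = 2
(3) = (-2.4168*a - 7.0384)/(0.57*a^2 + 3.32*a - 5.11)^2
(4) = 2*(16*c^3 + 60*c^2 + 75*c - 97)/(64*c^3 + 240*c^2 + 300*c + 125)
(5) = -10.7800000000000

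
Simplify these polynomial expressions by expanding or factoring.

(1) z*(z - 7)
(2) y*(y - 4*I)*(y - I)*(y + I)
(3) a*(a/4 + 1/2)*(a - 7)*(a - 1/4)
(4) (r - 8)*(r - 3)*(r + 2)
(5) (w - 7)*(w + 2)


(1) = z^2 - 7*z
(2) = y^4 - 4*I*y^3 + y^2 - 4*I*y
(3) = a^4/4 - 21*a^3/16 - 51*a^2/16 + 7*a/8
(4) = r^3 - 9*r^2 + 2*r + 48
(5) = w^2 - 5*w - 14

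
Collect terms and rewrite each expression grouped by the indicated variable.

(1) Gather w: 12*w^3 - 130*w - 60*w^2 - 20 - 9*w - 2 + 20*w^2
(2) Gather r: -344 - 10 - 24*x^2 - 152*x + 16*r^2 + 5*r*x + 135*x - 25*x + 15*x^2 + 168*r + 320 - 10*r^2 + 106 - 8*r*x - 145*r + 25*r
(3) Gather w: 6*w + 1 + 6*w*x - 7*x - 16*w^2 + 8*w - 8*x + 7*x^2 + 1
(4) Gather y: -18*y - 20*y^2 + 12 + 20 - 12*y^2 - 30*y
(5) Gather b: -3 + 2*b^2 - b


(1) = 12*w^3 - 40*w^2 - 139*w - 22
(2) = 6*r^2 + r*(48 - 3*x) - 9*x^2 - 42*x + 72
(3) = -16*w^2 + w*(6*x + 14) + 7*x^2 - 15*x + 2
(4) = -32*y^2 - 48*y + 32
(5) = 2*b^2 - b - 3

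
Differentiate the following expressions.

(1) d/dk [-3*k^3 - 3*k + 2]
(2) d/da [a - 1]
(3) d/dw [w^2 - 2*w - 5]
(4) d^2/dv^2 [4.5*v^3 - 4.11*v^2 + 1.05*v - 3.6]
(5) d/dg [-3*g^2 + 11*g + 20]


(1) = -9*k^2 - 3
(2) = 1
(3) = 2*w - 2
(4) = 27.0*v - 8.22
(5) = 11 - 6*g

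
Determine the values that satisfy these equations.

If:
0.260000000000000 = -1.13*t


Then:
t = -0.23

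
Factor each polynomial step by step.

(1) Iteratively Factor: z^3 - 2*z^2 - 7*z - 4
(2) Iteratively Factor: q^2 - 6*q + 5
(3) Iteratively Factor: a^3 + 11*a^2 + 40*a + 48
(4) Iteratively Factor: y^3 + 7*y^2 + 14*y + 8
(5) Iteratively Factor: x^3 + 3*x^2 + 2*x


(1) = (z - 4)*(z^2 + 2*z + 1) = (z - 4)*(z + 1)*(z + 1)
(2) = (q - 5)*(q - 1)
(3) = (a + 3)*(a^2 + 8*a + 16) = (a + 3)*(a + 4)*(a + 4)
(4) = (y + 2)*(y^2 + 5*y + 4) = (y + 1)*(y + 2)*(y + 4)
(5) = (x)*(x^2 + 3*x + 2) = x*(x + 2)*(x + 1)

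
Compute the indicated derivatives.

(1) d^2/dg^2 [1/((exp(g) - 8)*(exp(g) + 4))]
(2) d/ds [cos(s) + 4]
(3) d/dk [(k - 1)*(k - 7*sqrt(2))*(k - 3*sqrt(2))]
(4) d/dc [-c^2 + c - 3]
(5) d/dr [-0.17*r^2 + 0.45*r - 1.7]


(1) = 4*(exp(3*g) - 3*exp(2*g) + 36*exp(g) - 32)*exp(g)/(exp(6*g) - 12*exp(5*g) - 48*exp(4*g) + 704*exp(3*g) + 1536*exp(2*g) - 12288*exp(g) - 32768)
(2) = -sin(s)
(3) = 3*k^2 - 20*sqrt(2)*k - 2*k + 10*sqrt(2) + 42
(4) = 1 - 2*c
(5) = 0.45 - 0.34*r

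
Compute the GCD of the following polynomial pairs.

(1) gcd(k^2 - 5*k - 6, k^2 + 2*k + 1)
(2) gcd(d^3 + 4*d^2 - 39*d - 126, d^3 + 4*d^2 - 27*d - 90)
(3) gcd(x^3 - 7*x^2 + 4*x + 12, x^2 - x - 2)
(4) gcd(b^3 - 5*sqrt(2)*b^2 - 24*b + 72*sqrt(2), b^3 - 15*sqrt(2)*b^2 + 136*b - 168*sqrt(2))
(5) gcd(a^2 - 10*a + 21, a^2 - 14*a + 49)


(1) = gcd((k - 6)*(k + 1), (k + 1)^2) = k + 1
(2) = gcd((d - 6)*(d + 3)*(d + 7), (d - 5)*(d + 3)*(d + 6)) = d + 3
(3) = gcd((x - 6)*(x - 2)*(x + 1), (x - 2)*(x + 1)) = x^2 - x - 2
(4) = b^2 - 8*sqrt(2)*b + 24
(5) = gcd((a - 7)*(a - 3), (a - 7)^2) = a - 7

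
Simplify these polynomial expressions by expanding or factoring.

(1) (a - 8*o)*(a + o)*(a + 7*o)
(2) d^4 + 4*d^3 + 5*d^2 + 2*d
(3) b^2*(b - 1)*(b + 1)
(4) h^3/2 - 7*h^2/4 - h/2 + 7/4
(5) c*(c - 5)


(1) = a^3 - 57*a*o^2 - 56*o^3
(2) = d*(d + 1)^2*(d + 2)
(3) = b^4 - b^2
(4) = (h/2 + 1/2)*(h - 7/2)*(h - 1)
(5) = c^2 - 5*c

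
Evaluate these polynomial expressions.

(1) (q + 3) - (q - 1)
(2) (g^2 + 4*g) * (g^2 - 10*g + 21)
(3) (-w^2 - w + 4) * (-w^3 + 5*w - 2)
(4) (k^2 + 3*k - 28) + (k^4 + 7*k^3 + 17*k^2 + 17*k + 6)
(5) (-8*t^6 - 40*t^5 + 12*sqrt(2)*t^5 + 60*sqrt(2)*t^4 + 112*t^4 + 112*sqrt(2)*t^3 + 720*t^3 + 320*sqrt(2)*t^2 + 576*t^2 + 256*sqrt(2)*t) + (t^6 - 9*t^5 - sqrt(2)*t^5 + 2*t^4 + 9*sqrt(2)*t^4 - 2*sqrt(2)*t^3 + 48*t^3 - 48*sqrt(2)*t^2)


(1) = 4
(2) = g^4 - 6*g^3 - 19*g^2 + 84*g
(3) = w^5 + w^4 - 9*w^3 - 3*w^2 + 22*w - 8
(4) = k^4 + 7*k^3 + 18*k^2 + 20*k - 22
(5) = -7*t^6 - 49*t^5 + 11*sqrt(2)*t^5 + 69*sqrt(2)*t^4 + 114*t^4 + 110*sqrt(2)*t^3 + 768*t^3 + 272*sqrt(2)*t^2 + 576*t^2 + 256*sqrt(2)*t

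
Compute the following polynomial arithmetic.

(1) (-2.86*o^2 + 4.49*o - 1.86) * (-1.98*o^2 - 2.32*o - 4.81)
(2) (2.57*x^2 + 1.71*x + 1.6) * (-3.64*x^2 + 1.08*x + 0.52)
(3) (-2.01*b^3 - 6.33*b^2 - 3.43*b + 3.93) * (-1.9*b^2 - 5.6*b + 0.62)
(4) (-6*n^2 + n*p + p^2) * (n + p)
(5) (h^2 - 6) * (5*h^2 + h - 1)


(1) = 5.6628*o^4 - 2.255*o^3 + 7.0226*o^2 - 17.2817*o + 8.9466
(2) = -9.3548*x^4 - 3.4488*x^3 - 2.6408*x^2 + 2.6172*x + 0.832
(3) = 3.819*b^5 + 23.283*b^4 + 40.7188*b^3 + 7.8164*b^2 - 24.1346*b + 2.4366
(4) = -6*n^3 - 5*n^2*p + 2*n*p^2 + p^3
(5) = 5*h^4 + h^3 - 31*h^2 - 6*h + 6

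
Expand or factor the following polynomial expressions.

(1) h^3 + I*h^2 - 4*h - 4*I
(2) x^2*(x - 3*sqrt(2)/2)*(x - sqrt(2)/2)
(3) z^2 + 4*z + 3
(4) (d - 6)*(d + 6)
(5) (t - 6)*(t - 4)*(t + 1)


(1) = (h - 2)*(h + 2)*(h + I)
(2) = x^4 - 2*sqrt(2)*x^3 + 3*x^2/2
(3) = (z + 1)*(z + 3)
(4) = d^2 - 36
(5) = t^3 - 9*t^2 + 14*t + 24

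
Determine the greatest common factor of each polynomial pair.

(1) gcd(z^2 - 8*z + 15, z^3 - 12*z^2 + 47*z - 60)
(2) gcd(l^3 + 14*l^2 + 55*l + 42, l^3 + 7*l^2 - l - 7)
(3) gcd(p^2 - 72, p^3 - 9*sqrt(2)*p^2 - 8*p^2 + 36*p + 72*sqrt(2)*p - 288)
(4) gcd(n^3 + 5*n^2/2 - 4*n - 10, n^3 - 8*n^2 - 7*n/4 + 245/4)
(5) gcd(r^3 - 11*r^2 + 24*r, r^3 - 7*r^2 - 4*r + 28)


(1) = gcd((z - 5)*(z - 3), (z - 5)*(z - 4)*(z - 3)) = z^2 - 8*z + 15
(2) = gcd((l + 1)*(l + 6)*(l + 7), (l - 1)*(l + 1)*(l + 7)) = l^2 + 8*l + 7
(3) = p - 6*sqrt(2)
(4) = n + 5/2
(5) = 1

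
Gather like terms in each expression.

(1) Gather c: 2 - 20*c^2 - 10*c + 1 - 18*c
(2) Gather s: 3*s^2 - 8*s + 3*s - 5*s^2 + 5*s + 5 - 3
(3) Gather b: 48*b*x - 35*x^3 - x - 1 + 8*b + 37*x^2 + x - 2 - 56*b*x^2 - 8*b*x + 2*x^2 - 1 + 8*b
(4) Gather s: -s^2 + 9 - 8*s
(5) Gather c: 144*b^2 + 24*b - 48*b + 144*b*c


(1) = -20*c^2 - 28*c + 3
(2) = 2 - 2*s^2
(3) = b*(-56*x^2 + 40*x + 16) - 35*x^3 + 39*x^2 - 4
(4) = -s^2 - 8*s + 9
(5) = 144*b^2 + 144*b*c - 24*b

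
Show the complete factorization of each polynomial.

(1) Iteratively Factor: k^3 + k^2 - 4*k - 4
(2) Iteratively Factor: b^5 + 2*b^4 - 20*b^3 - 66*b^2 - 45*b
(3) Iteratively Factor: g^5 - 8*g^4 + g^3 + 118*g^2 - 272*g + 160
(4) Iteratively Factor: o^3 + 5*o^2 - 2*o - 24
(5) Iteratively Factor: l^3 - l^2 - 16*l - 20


(1) = (k - 2)*(k^2 + 3*k + 2) = (k - 2)*(k + 2)*(k + 1)
(2) = (b + 3)*(b^4 - b^3 - 17*b^2 - 15*b) = (b - 5)*(b + 3)*(b^3 + 4*b^2 + 3*b) = (b - 5)*(b + 1)*(b + 3)*(b^2 + 3*b) = b*(b - 5)*(b + 1)*(b + 3)*(b + 3)
(3) = (g - 2)*(g^4 - 6*g^3 - 11*g^2 + 96*g - 80) = (g - 2)*(g + 4)*(g^3 - 10*g^2 + 29*g - 20) = (g - 4)*(g - 2)*(g + 4)*(g^2 - 6*g + 5) = (g - 4)*(g - 2)*(g - 1)*(g + 4)*(g - 5)
(4) = (o - 2)*(o^2 + 7*o + 12) = (o - 2)*(o + 4)*(o + 3)
(5) = (l + 2)*(l^2 - 3*l - 10) = (l + 2)^2*(l - 5)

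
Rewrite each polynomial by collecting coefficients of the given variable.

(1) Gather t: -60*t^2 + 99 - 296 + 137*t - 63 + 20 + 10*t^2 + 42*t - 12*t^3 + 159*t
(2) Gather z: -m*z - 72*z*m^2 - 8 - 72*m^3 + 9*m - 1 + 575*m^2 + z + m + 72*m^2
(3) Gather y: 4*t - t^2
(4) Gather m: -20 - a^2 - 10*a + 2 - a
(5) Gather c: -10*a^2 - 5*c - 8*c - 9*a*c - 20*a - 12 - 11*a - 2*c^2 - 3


(1) = -12*t^3 - 50*t^2 + 338*t - 240
(2) = -72*m^3 + 647*m^2 + 10*m + z*(-72*m^2 - m + 1) - 9
(3) = -t^2 + 4*t
(4) = -a^2 - 11*a - 18
(5) = -10*a^2 - 31*a - 2*c^2 + c*(-9*a - 13) - 15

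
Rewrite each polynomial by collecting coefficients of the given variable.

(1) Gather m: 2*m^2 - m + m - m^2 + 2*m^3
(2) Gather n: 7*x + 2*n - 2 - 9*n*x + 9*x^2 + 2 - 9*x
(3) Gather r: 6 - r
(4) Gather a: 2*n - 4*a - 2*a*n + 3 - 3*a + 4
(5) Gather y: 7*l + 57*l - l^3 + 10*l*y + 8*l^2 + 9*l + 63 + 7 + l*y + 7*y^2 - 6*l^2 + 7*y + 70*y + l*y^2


(1) = 2*m^3 + m^2
(2) = n*(2 - 9*x) + 9*x^2 - 2*x
(3) = 6 - r
(4) = a*(-2*n - 7) + 2*n + 7
(5) = -l^3 + 2*l^2 + 73*l + y^2*(l + 7) + y*(11*l + 77) + 70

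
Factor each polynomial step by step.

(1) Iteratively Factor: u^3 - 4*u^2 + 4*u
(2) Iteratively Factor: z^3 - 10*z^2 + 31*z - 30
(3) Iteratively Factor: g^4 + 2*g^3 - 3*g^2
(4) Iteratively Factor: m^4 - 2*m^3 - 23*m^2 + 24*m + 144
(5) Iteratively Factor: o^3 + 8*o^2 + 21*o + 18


(1) = (u - 2)*(u^2 - 2*u) = u*(u - 2)*(u - 2)
(2) = (z - 3)*(z^2 - 7*z + 10) = (z - 3)*(z - 2)*(z - 5)
(3) = (g + 3)*(g^3 - g^2) = (g - 1)*(g + 3)*(g^2) = g*(g - 1)*(g + 3)*(g)
(4) = (m - 4)*(m^3 + 2*m^2 - 15*m - 36) = (m - 4)*(m + 3)*(m^2 - m - 12) = (m - 4)^2*(m + 3)*(m + 3)
(5) = (o + 2)*(o^2 + 6*o + 9) = (o + 2)*(o + 3)*(o + 3)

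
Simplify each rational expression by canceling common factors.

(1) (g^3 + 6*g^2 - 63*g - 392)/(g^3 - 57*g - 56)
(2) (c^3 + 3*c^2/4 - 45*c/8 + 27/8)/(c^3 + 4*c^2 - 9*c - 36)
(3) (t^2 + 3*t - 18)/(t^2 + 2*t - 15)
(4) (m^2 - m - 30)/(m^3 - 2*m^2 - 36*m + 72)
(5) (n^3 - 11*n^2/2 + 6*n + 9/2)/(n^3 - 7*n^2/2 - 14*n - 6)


(1) = (g + 7)/(g + 1)
(2) = (8*c^2 - 18*c + 9)/(8*c^2 + 8*c - 96)
(3) = (t + 6)/(t + 5)
(4) = (m + 5)/(m^2 + 4*m - 12)
(5) = (n^2 - 6*n + 9)/(n^2 - 4*n - 12)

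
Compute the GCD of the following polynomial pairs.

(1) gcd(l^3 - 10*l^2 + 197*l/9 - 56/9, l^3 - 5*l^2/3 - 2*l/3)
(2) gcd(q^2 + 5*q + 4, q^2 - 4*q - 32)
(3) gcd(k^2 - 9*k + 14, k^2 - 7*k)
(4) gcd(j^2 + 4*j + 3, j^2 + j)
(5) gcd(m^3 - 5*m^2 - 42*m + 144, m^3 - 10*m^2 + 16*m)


(1) = 1
(2) = q + 4
(3) = k - 7
(4) = gcd((j + 1)*(j + 3), j*(j + 1)) = j + 1
(5) = gcd((m - 8)*(m - 3)*(m + 6), m*(m - 8)*(m - 2)) = m - 8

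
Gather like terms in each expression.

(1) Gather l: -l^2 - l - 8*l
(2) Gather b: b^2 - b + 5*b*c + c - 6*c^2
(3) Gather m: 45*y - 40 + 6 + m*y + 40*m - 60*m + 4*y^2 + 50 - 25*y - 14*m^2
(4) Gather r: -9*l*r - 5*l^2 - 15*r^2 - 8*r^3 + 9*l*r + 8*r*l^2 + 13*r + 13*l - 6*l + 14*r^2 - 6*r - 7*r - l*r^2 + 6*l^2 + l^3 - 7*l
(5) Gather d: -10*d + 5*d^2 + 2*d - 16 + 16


(1) = -l^2 - 9*l
(2) = b^2 + b*(5*c - 1) - 6*c^2 + c
(3) = -14*m^2 + m*(y - 20) + 4*y^2 + 20*y + 16
(4) = l^3 + 8*l^2*r + l^2 - 8*r^3 + r^2*(-l - 1)
(5) = 5*d^2 - 8*d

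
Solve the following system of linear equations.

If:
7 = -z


Then:
z = -7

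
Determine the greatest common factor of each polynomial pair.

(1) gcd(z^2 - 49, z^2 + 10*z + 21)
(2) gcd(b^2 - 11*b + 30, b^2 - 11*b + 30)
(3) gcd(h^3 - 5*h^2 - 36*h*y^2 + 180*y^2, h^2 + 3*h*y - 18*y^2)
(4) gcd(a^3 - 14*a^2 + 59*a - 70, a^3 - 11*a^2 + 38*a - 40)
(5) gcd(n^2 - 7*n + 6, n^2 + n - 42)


(1) = gcd((z - 7)*(z + 7), (z + 3)*(z + 7)) = z + 7
(2) = b^2 - 11*b + 30
(3) = h + 6*y
(4) = gcd((a - 7)*(a - 5)*(a - 2), (a - 5)*(a - 4)*(a - 2)) = a^2 - 7*a + 10
(5) = gcd((n - 6)*(n - 1), (n - 6)*(n + 7)) = n - 6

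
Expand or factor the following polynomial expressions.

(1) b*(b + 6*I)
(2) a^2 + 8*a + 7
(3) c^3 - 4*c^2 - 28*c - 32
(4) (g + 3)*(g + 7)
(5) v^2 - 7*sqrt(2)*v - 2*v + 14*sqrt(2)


(1) = b^2 + 6*I*b
(2) = (a + 1)*(a + 7)
(3) = (c - 8)*(c + 2)^2
(4) = g^2 + 10*g + 21
(5) = (v - 2)*(v - 7*sqrt(2))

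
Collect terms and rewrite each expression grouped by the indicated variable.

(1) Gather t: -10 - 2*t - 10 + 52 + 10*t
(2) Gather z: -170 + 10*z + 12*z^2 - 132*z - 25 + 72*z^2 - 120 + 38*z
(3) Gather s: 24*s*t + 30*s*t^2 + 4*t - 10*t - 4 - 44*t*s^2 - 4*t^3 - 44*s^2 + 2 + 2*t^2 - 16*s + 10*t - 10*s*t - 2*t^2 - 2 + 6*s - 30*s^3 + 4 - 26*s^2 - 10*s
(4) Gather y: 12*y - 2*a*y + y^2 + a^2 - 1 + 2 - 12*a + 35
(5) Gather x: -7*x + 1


(1) = 8*t + 32
(2) = 84*z^2 - 84*z - 315
(3) = -30*s^3 + s^2*(-44*t - 70) + s*(30*t^2 + 14*t - 20) - 4*t^3 + 4*t
(4) = a^2 - 12*a + y^2 + y*(12 - 2*a) + 36
(5) = 1 - 7*x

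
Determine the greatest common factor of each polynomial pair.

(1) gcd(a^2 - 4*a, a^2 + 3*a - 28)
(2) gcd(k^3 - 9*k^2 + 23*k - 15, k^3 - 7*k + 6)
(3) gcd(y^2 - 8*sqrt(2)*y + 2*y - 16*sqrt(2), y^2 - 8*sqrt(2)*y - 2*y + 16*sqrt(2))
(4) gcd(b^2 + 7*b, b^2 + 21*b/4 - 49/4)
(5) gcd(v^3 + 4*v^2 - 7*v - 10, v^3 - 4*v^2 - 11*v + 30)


(1) = gcd(a*(a - 4), (a - 4)*(a + 7)) = a - 4
(2) = gcd((k - 5)*(k - 3)*(k - 1), (k - 2)*(k - 1)*(k + 3)) = k - 1
(3) = y - 8*sqrt(2)
(4) = gcd(b*(b + 7), (b - 7/4)*(b + 7)) = b + 7
(5) = gcd((v - 2)*(v + 1)*(v + 5), (v - 5)*(v - 2)*(v + 3)) = v - 2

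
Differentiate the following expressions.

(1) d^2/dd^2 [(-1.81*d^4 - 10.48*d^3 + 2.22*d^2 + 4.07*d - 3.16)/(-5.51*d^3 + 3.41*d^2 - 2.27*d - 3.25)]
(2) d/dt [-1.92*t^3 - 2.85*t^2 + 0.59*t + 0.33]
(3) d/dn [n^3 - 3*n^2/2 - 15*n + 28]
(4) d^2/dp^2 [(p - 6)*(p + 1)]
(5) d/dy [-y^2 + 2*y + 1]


(1) = (255.83654*d^6 - 1806.41727*d^5 - 539.755278*d^4 + 133.325824*d^3 + 1877.912868*d^2 - 92.754522*d + 115.763078)/(167.284151*d^9 - 310.583823*d^8 + 398.964774*d^7 + 0.451612*d^6 - 202.022652*d^5 + 304.559958*d^4 + 35.351558*d^3 - 57.8136*d^2 + 71.930625*d + 34.328125)
(2) = -5.76*t^2 - 5.7*t + 0.59
(3) = 3*n^2 - 3*n - 15
(4) = 2
(5) = 2 - 2*y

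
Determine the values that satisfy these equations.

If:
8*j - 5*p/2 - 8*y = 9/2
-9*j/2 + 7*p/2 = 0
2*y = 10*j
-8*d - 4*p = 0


Then:
d = 81/986
j = -63/493
p = -81/493
y = -315/493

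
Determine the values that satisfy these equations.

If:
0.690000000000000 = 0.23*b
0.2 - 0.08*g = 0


Then:
b = 3.00
g = 2.50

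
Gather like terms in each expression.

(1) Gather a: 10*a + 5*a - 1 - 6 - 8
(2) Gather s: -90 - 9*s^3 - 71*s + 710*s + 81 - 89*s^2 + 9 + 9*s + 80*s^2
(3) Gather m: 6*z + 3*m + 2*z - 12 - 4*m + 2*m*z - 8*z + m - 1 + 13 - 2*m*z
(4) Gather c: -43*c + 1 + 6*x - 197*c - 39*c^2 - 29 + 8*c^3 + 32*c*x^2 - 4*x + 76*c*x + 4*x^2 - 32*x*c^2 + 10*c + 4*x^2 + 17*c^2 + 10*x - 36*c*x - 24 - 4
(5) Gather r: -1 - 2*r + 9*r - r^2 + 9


(1) = 15*a - 15
(2) = -9*s^3 - 9*s^2 + 648*s
(3) = 0
(4) = 8*c^3 + c^2*(-32*x - 22) + c*(32*x^2 + 40*x - 230) + 8*x^2 + 12*x - 56
(5) = -r^2 + 7*r + 8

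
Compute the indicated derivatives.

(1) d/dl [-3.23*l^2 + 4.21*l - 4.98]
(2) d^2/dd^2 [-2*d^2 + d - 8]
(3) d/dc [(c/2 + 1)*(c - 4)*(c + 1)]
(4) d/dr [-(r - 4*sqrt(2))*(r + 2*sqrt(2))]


(1) = 4.21 - 6.46*l
(2) = -4
(3) = 3*c^2/2 - c - 5
(4) = -2*r + 2*sqrt(2)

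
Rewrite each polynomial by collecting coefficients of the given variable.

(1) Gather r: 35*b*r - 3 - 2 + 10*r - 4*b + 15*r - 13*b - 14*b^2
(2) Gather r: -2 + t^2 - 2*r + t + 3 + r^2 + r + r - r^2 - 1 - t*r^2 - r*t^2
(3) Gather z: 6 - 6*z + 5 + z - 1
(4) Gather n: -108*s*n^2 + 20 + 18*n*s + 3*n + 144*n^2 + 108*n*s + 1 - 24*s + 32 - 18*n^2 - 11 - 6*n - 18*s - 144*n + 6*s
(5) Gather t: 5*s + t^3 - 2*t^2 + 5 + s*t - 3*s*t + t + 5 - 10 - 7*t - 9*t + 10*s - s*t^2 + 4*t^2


(1) = -14*b^2 - 17*b + r*(35*b + 25) - 5
(2) = -r^2*t - r*t^2 + t^2 + t
(3) = 10 - 5*z
(4) = n^2*(126 - 108*s) + n*(126*s - 147) - 36*s + 42
(5) = 15*s + t^3 + t^2*(2 - s) + t*(-2*s - 15)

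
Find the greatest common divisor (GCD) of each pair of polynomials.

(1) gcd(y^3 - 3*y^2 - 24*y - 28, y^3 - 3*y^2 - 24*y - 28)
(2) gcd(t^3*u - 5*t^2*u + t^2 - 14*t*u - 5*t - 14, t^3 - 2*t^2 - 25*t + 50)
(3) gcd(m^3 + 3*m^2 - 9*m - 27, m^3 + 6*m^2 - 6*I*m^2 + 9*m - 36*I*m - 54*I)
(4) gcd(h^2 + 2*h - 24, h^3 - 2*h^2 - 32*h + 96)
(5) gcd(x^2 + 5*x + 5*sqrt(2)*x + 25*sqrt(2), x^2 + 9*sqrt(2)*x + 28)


(1) = y^3 - 3*y^2 - 24*y - 28
(2) = gcd((t - 7)*(t + 2)*(t*u + 1), (t - 5)*(t - 2)*(t + 5)) = 1
(3) = gcd((m - 3)*(m + 3)^2, (m + 3)^2*(m - 6*I)) = m^2 + 6*m + 9
(4) = h^2 + 2*h - 24
(5) = 1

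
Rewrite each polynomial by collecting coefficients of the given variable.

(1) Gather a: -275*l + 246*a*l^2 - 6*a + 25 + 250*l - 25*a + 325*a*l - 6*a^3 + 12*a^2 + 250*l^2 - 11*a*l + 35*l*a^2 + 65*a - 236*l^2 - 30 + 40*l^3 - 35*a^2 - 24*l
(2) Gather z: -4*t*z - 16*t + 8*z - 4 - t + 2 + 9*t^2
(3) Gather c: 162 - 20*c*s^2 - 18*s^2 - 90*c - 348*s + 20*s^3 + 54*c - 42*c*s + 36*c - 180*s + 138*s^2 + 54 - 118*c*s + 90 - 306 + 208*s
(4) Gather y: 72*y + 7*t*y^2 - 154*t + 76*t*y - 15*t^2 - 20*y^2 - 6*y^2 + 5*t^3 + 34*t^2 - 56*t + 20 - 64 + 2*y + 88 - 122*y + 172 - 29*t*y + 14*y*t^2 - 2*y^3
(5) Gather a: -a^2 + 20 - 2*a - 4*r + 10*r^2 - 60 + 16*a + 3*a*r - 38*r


(1) = -6*a^3 + a^2*(35*l - 23) + a*(246*l^2 + 314*l + 34) + 40*l^3 + 14*l^2 - 49*l - 5
(2) = 9*t^2 - 17*t + z*(8 - 4*t) - 2
(3) = c*(-20*s^2 - 160*s) + 20*s^3 + 120*s^2 - 320*s
(4) = 5*t^3 + 19*t^2 - 210*t - 2*y^3 + y^2*(7*t - 26) + y*(14*t^2 + 47*t - 48) + 216
(5) = -a^2 + a*(3*r + 14) + 10*r^2 - 42*r - 40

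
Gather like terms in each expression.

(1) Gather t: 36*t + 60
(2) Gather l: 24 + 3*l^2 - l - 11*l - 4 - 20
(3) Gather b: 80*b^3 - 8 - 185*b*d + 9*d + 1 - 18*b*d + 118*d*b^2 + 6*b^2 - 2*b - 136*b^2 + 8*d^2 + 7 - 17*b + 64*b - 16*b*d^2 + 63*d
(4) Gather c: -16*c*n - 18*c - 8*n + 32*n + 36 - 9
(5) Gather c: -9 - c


(1) = 36*t + 60
(2) = 3*l^2 - 12*l
(3) = 80*b^3 + b^2*(118*d - 130) + b*(-16*d^2 - 203*d + 45) + 8*d^2 + 72*d
(4) = c*(-16*n - 18) + 24*n + 27
(5) = -c - 9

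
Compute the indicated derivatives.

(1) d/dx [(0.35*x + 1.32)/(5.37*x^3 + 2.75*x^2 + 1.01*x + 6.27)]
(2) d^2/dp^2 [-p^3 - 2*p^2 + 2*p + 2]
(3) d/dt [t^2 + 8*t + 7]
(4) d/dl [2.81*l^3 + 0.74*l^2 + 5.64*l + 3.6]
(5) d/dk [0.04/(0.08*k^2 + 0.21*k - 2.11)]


(1) = (-3.759*x^3 - 22.2277*x^2 - 7.26*x + 0.8613)/(28.8369*x^6 + 29.535*x^5 + 18.4099*x^4 + 72.8948*x^3 + 35.5051*x^2 + 12.6654*x + 39.3129)
(2) = -6*p - 4
(3) = 2*t + 8
(4) = 8.43*l^2 + 1.48*l + 5.64
(5) = (-0.0064*k - 0.0084)/(0.08*k^2 + 0.21*k - 2.11)^2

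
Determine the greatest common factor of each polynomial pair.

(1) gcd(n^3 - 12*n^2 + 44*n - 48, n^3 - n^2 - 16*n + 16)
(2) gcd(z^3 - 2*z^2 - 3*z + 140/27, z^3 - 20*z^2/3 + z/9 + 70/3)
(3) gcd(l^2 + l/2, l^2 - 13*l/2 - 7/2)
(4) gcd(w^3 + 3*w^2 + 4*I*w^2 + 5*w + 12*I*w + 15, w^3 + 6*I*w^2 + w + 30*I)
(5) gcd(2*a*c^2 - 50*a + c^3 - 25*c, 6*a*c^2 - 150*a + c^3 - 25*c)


(1) = n - 4
(2) = z^2 - 2*z/3 - 35/9
(3) = l + 1/2
(4) = gcd((w + 3)*(w - I)*(w + 5*I), (w - 2*I)*(w + 3*I)*(w + 5*I)) = w + 5*I
(5) = gcd((2*a + c)*(c - 5)*(c + 5), (6*a + c)*(c - 5)*(c + 5)) = c^2 - 25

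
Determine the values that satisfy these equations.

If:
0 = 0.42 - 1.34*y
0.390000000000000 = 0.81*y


Then:
No Solution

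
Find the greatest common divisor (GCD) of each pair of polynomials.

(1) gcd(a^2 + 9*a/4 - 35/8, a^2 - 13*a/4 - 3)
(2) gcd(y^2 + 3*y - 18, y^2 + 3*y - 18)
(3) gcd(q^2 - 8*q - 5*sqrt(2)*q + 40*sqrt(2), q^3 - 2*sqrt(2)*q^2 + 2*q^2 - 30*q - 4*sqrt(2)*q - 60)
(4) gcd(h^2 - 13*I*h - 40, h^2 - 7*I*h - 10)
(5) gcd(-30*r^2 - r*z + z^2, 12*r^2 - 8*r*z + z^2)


(1) = 1
(2) = gcd((y - 3)*(y + 6), (y - 3)*(y + 6)) = y^2 + 3*y - 18
(3) = q - 5*sqrt(2)
(4) = gcd((h - 8*I)*(h - 5*I), (h - 5*I)*(h - 2*I)) = h - 5*I
(5) = -6*r + z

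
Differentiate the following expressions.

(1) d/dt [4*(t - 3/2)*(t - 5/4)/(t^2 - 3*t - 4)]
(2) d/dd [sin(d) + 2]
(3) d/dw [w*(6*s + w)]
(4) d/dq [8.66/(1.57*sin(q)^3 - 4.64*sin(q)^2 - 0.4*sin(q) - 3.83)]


(1) = (-t^2 - 47*t + 133/2)/(t^4 - 6*t^3 + t^2 + 24*t + 16)
(2) = cos(d)
(3) = 6*s + 2*w
(4) = (-40.7886*sin(q)^2 + 80.3648*sin(q) + 3.464)*cos(q)/(-1.57*sin(q)^3 + 4.64*sin(q)^2 + 0.4*sin(q) + 3.83)^2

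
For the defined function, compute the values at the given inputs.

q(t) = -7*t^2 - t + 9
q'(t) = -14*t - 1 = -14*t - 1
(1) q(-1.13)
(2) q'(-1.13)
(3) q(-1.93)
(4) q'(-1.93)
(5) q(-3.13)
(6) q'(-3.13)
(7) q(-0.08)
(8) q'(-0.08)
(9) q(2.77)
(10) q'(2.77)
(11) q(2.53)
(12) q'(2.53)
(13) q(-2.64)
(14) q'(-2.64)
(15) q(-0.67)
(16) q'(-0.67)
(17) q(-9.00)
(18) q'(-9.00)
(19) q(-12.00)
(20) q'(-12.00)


(1) = 1.19
(2) = 14.82
(3) = -15.14
(4) = 26.02
(5) = -56.45
(6) = 42.82
(7) = 9.04
(8) = 0.12
(9) = -47.48
(10) = -39.78
(11) = -38.34
(12) = -36.42
(13) = -37.15
(14) = 35.96
(15) = 6.53
(16) = 8.38
(17) = -549.00
(18) = 125.00
(19) = -987.00
(20) = 167.00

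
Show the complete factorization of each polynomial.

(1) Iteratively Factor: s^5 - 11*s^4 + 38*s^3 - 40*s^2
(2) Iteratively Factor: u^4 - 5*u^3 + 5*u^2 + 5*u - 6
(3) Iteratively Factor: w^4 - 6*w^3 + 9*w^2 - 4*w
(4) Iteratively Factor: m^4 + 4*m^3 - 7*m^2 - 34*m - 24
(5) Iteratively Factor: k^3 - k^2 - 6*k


(1) = (s)*(s^4 - 11*s^3 + 38*s^2 - 40*s) = s^2*(s^3 - 11*s^2 + 38*s - 40) = s^2*(s - 2)*(s^2 - 9*s + 20) = s^2*(s - 4)*(s - 2)*(s - 5)
(2) = (u - 2)*(u^3 - 3*u^2 - u + 3) = (u - 3)*(u - 2)*(u^2 - 1) = (u - 3)*(u - 2)*(u - 1)*(u + 1)
(3) = (w - 1)*(w^3 - 5*w^2 + 4*w) = (w - 4)*(w - 1)*(w^2 - w) = (w - 4)*(w - 1)^2*(w)
(4) = (m + 1)*(m^3 + 3*m^2 - 10*m - 24) = (m - 3)*(m + 1)*(m^2 + 6*m + 8) = (m - 3)*(m + 1)*(m + 2)*(m + 4)
(5) = (k - 3)*(k^2 + 2*k) = (k - 3)*(k + 2)*(k)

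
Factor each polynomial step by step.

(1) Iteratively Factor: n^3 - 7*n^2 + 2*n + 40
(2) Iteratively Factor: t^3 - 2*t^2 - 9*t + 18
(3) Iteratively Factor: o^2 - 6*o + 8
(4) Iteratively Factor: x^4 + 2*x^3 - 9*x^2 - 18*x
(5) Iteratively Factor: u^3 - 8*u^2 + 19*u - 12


(1) = (n + 2)*(n^2 - 9*n + 20) = (n - 5)*(n + 2)*(n - 4)
(2) = (t - 2)*(t^2 - 9) = (t - 2)*(t + 3)*(t - 3)
(3) = (o - 4)*(o - 2)
(4) = (x - 3)*(x^3 + 5*x^2 + 6*x) = (x - 3)*(x + 3)*(x^2 + 2*x) = x*(x - 3)*(x + 3)*(x + 2)
(5) = (u - 3)*(u^2 - 5*u + 4) = (u - 4)*(u - 3)*(u - 1)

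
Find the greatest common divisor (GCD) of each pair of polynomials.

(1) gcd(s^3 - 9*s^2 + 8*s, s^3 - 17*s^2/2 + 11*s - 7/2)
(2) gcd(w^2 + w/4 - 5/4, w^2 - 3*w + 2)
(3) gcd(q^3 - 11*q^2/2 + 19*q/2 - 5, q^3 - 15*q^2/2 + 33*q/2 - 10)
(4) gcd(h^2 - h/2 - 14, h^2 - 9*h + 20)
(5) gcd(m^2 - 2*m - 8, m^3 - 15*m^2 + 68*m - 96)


(1) = gcd(s*(s - 8)*(s - 1), (s - 7)*(s - 1)*(s - 1/2)) = s - 1
(2) = gcd((w - 1)*(w + 5/4), (w - 2)*(w - 1)) = w - 1
(3) = gcd((q - 5/2)*(q - 2)*(q - 1), (q - 4)*(q - 5/2)*(q - 1)) = q^2 - 7*q/2 + 5/2
(4) = gcd((h - 4)*(h + 7/2), (h - 5)*(h - 4)) = h - 4
(5) = gcd((m - 4)*(m + 2), (m - 8)*(m - 4)*(m - 3)) = m - 4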